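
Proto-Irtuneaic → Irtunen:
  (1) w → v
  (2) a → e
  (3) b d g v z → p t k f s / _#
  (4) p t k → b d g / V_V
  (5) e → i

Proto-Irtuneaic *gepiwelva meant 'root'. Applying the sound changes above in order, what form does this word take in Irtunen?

Irtunen: start from *gepiwelva.
  rule 1 (unconditioned shift): gepiwelva → gepivelva
  rule 2 (vowel merger): gepivelva → gepivelve
  rule 3: no change — gepivelve
  rule 4 (intervocalic voicing): gepivelve → gebivelve
  rule 5 (vowel merger): gebivelve → gibivilvi
  ⇒ Irtunen gibivilvi

gibivilvi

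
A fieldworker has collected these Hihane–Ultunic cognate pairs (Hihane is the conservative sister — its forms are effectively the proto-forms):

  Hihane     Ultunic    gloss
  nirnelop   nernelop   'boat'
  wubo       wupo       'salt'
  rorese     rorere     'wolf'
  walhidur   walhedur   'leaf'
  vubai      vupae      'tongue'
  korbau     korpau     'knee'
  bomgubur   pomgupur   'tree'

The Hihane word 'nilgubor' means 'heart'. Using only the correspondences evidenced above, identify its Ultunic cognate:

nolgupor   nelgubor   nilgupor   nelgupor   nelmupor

nelgupor

walhidur ~ walhedur — Hihane i corresponds to Ultunic e after a consonant, before a consonant other than r, m, n, p, b, f, v.
wubo ~ wupo — Hihane b corresponds to Ultunic p between vowels (before a back vowel).
Applying these to Hihane 'nilgubor':
  nilgubor → nelgubor   (i→e after a consonant, before a consonant other than r, m, n, p, b, f, v)
  nelgubor → nelgupor   (b→p between vowels (before a back vowel))
So the Ultunic cognate is 'nelgupor'.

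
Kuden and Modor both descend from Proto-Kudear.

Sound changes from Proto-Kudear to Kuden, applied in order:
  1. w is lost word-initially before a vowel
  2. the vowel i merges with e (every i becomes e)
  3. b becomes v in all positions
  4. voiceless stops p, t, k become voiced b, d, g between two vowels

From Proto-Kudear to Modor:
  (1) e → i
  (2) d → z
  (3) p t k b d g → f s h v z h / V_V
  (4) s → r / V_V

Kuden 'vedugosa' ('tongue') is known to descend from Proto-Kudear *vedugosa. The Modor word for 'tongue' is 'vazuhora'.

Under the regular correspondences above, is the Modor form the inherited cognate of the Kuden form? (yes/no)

no

Derive the expected Modor reflex of *vedugosa:
Modor: start from *vedugosa.
  rule 1 (vowel merger): vedugosa → vidugosa
  rule 2 (unconditioned shift): vidugosa → vizugosa
  rule 3 (intervocalic lenition): vizugosa → vizuhosa
  rule 4 (rhotacism): vizuhosa → vizuhora
  ⇒ Modor vizuhora
The regular Modor reflex would be 'vizuhora', but the attested form is 'vazuhora'. The correspondence is irregular, so they are not cognates (the Modor form has a different source).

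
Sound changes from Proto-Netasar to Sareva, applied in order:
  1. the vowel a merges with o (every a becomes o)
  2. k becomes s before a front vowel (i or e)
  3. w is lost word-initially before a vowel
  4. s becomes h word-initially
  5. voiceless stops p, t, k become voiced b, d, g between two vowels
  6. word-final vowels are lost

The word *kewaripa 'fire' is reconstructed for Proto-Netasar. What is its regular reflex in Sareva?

Sareva: *kewaripa > keworipo > seworipo > heworipo > heworibo > heworib  (by vowel merger, palatalisation, debuccalisation, intervocalic voicing, apocope)

heworib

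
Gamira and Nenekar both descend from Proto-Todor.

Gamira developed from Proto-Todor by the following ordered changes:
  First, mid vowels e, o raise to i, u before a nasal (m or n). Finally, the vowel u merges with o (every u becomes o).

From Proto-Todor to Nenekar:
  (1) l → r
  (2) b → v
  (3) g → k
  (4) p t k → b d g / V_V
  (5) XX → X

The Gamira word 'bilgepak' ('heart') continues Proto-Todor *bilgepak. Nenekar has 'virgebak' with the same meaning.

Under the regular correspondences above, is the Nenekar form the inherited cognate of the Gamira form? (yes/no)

Derive the expected Nenekar reflex of *bilgepak:
Nenekar: *bilgepak
  bilgepak → birgepak   [unconditioned shift]
  birgepak → virgepak   [unconditioned shift]
  virgepak → virkepak   [unconditioned shift]
  virkepak → virkebak   [intervocalic voicing]
  virkebak (rule 5 does not apply)
  giving Nenekar virkebak.
The regular Nenekar reflex would be 'virkebak', but the attested form is 'virgebak'. The correspondence is irregular, so they are not cognates (the Nenekar form has a different source).

no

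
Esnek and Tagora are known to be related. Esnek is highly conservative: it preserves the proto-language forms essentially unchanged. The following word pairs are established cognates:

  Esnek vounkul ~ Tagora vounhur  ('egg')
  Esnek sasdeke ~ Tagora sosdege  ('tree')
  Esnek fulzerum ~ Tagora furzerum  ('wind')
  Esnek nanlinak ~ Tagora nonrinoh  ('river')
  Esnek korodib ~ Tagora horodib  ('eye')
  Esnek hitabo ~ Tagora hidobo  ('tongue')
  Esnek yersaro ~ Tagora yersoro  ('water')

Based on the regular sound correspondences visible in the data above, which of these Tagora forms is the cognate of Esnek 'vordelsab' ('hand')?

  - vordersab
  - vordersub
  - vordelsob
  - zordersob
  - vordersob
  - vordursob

fulzerum ~ furzerum — Esnek l corresponds to Tagora r after a vowel, before a consonant other than r, m, n, p, b, f, v.
hitabo ~ hidobo — Esnek a corresponds to Tagora o after a consonant, before a labial obstruent.
Applying these to Esnek 'vordelsab':
  vordelsab → vordersab   (l→r after a vowel, before a consonant other than r, m, n, p, b, f, v)
  vordersab → vordersob   (a→o after a consonant, before a labial obstruent)
So the Tagora cognate is 'vordersob'.

vordersob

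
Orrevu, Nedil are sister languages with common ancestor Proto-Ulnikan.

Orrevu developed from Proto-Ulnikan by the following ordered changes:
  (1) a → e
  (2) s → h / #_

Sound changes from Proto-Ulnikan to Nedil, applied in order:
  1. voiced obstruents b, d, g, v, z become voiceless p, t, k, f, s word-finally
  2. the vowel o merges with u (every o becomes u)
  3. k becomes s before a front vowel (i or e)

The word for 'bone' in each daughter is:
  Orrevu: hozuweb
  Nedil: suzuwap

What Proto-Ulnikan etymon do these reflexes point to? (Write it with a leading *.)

*sozuwab

Position 1: Orrevu has h, Nedil has s. Taking the neighbouring segments as reconstructed: Orrevu h could go back to *s or *h; Nedil s can only go back to *s — the one source consistent with every daughter is *s.
Position 2: Orrevu has o, Nedil has u. Orrevu preserves o here (none of its changes turn any other segment into o), so the proto-segment is *o.
Continuing position by position gives *sozuwab; check it forward:
Orrevu: start from *sozuwab.
  rule 1 (vowel merger): sozuwab → sozuweb
  rule 2 (debuccalisation): sozuweb → hozuweb
  ⇒ Orrevu hozuweb
Nedil: start from *sozuwab.
  rule 1 (final devoicing): sozuwab → sozuwap
  rule 2 (vowel merger): sozuwap → suzuwap
  rule 3: no change — suzuwap
  ⇒ Nedil suzuwap
No other proto-form is consistent with every reflex, so the reconstruction is *sozuwab.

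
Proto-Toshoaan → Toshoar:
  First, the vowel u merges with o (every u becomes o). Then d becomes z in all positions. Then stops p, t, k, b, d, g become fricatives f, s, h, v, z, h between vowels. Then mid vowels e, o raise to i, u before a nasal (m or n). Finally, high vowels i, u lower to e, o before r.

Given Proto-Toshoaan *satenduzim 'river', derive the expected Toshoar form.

Toshoar: start from *satenduzim.
  rule 1 (vowel merger): satenduzim → satendozim
  rule 2 (unconditioned shift): satendozim → satenzozim
  rule 3 (intervocalic lenition): satenzozim → sasenzozim
  rule 4 (pre-nasal raising): sasenzozim → sasinzozim
  rule 5: no change — sasinzozim
  ⇒ Toshoar sasinzozim

sasinzozim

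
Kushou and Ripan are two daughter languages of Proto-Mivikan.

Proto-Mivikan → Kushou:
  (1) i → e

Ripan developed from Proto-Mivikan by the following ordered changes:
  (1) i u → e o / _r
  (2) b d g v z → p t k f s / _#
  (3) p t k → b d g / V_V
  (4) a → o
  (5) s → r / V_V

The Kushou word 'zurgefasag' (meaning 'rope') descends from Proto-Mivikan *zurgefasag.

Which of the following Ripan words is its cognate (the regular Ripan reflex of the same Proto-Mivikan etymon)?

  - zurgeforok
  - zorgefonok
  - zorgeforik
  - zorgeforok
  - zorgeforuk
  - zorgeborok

Ripan: *zurgefasag
  zurgefasag → zorgefasag   [pre-rhotic lowering]
  zorgefasag → zorgefasak   [final devoicing]
  zorgefasak (rule 3 does not apply)
  zorgefasak → zorgefosok   [vowel merger]
  zorgefosok → zorgeforok   [rhotacism]
  giving Ripan zorgeforok.
Only 'zorgeforok' matches the regular Ripan development of *zurgefasag.

zorgeforok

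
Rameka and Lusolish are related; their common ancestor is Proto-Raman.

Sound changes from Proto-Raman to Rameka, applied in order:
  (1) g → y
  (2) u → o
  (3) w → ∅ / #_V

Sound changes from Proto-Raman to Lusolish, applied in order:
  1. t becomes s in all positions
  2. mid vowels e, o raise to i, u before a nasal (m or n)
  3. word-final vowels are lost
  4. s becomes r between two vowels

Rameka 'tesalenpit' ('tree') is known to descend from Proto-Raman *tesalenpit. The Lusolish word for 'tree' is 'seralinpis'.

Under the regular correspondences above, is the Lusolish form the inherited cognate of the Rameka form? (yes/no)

yes

Derive the expected Lusolish reflex of *tesalenpit:
Lusolish: start from *tesalenpit.
  rule 1 (unconditioned shift): tesalenpit → sesalenpis
  rule 2 (pre-nasal raising): sesalenpis → sesalinpis
  rule 3: no change — sesalinpis
  rule 4 (rhotacism): sesalinpis → seralinpis
  ⇒ Lusolish seralinpis
Lusolish 'seralinpis' matches the regular reflex exactly, so the pair is cognate.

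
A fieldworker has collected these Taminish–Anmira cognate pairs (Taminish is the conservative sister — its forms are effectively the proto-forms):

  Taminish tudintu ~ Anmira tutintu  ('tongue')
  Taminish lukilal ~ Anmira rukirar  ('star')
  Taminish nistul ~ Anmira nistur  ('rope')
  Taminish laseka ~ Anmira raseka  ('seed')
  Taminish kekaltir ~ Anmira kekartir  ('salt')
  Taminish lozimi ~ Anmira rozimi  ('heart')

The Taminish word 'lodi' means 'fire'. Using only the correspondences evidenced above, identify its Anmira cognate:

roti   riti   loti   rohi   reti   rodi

lozimi ~ rozimi — Taminish l corresponds to Anmira r word-initially before a back vowel.
tudintu ~ tutintu — Taminish d corresponds to Anmira t between vowels (before a front vowel).
Applying these to Taminish 'lodi':
  lodi → rodi   (l→r word-initially before a back vowel)
  rodi → roti   (d→t between vowels (before a front vowel))
So the Anmira cognate is 'roti'.

roti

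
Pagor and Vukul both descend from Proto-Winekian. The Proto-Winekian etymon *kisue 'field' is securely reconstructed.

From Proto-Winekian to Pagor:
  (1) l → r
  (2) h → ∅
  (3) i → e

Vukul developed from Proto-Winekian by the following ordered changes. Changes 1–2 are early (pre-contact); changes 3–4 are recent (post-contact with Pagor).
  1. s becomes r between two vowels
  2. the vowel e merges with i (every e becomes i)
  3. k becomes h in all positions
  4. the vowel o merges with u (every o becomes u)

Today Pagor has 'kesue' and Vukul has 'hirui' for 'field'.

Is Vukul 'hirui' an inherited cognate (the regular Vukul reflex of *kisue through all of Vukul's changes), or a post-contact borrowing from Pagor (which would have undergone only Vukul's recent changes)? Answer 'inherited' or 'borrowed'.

inherited

If inherited, *kisue would pass through all of Vukul's changes:
Vukul: *kisue > kirue > kirui > hirui  (by rhotacism, vowel merger, unconditioned shift)
If borrowed from Pagor 'kesue' after the early changes, it would undergo only the recent ones:
  rule 3 (unconditioned shift): kesue → hesue
  rule 4 (vowel merger): no change (hesue)
  ⇒ as a loan: hesue
Vukul 'hirui' matches the inherited outcome exactly, so it is an inherited cognate, not a loan.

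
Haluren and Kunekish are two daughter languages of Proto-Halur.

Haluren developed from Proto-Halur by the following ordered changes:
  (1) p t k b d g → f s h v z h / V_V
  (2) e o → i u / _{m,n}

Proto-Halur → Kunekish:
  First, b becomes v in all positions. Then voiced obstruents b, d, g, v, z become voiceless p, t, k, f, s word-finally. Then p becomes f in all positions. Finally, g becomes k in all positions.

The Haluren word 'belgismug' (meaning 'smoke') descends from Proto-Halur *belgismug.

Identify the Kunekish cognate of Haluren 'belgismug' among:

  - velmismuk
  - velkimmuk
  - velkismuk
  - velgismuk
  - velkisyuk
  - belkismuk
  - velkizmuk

Kunekish: start from *belgismug.
  rule 1 (unconditioned shift): belgismug → velgismug
  rule 2 (final devoicing): velgismug → velgismuk
  rule 3: no change — velgismuk
  rule 4 (unconditioned shift): velgismuk → velkismuk
  ⇒ Kunekish velkismuk
The other candidates each miss or misapply at least one Kunekish change.

velkismuk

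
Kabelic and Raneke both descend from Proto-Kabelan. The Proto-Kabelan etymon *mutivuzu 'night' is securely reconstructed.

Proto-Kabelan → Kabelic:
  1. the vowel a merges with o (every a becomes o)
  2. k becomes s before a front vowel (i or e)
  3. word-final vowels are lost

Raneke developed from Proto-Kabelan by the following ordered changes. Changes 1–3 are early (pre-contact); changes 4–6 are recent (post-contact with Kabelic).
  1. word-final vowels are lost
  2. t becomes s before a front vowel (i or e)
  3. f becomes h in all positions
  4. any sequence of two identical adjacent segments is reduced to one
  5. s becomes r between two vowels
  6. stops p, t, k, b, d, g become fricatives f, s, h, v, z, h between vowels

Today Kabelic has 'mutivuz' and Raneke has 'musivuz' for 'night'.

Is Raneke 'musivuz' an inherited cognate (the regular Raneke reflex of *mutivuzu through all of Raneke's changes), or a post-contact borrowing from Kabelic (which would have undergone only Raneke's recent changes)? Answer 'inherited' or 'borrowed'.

If inherited, *mutivuzu would pass through all of Raneke's changes:
Raneke: start from *mutivuzu.
  rule 1 (apocope): mutivuzu → mutivuz
  rule 2 (palatalisation): mutivuz → musivuz
  rule 3: no change — musivuz
  rule 4: no change — musivuz
  rule 5 (rhotacism): musivuz → murivuz
  rule 6: no change — murivuz
  ⇒ Raneke murivuz
If borrowed from Kabelic 'mutivuz' after the early changes, it would undergo only the recent ones:
  rule 4 (degemination): no change (mutivuz)
  rule 5 (rhotacism): no change (mutivuz)
  rule 6 (intervocalic lenition): mutivuz → musivuz
  ⇒ as a loan: musivuz
Raneke 'musivuz' matches the loan outcome 'musivuz', not the inherited 'murivuz' — it skipped the early Raneke changes, so it was borrowed from Kabelic.

borrowed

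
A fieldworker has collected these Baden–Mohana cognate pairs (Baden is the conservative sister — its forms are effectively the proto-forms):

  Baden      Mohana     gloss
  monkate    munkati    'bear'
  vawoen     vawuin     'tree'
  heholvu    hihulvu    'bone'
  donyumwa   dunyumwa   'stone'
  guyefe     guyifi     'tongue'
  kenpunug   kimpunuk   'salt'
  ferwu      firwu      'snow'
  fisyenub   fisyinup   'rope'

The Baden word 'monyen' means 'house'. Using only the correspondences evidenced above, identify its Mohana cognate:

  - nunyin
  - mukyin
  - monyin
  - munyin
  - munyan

monkate ~ munkati, donyumwa ~ dunyumwa — Baden o corresponds to Mohana u after a consonant, before a nasal.
kenpunug ~ kimpunuk, fisyenub ~ fisyinup — Baden e corresponds to Mohana i after a consonant, before a nasal.
Applying these to Baden 'monyen':
  monyen → munyen   (o→u after a consonant, before a nasal)
  munyen → munyin   (e→i after a consonant, before a nasal)
So the Mohana cognate is 'munyin'.

munyin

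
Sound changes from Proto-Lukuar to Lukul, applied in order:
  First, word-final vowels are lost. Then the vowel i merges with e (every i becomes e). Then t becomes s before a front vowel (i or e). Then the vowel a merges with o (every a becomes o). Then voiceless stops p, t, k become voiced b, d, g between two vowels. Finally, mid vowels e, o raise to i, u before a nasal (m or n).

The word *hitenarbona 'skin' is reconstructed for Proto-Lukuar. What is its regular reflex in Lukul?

hesinorbun

Lukul: *hitenarbona
  hitenarbona → hitenarbon   [apocope]
  hitenarbon → hetenarbon   [vowel merger]
  hetenarbon → hesenarbon   [palatalisation]
  hesenarbon → hesenorbon   [vowel merger]
  hesenorbon (rule 5 does not apply)
  hesenorbon → hesinorbun   [pre-nasal raising]
  giving Lukul hesinorbun.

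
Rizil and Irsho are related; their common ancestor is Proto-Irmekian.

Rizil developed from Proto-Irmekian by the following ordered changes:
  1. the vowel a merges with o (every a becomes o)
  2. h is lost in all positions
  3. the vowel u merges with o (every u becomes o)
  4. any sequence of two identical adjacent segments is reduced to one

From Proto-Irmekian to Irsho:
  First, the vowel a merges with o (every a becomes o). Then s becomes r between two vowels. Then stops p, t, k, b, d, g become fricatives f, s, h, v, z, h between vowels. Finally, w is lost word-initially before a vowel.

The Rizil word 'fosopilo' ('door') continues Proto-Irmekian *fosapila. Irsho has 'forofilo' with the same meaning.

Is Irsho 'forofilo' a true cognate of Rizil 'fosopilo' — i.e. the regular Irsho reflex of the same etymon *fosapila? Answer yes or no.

Derive the expected Irsho reflex of *fosapila:
Irsho: *fosapila > fosopilo > foropilo > forofilo  (by vowel merger, rhotacism, intervocalic lenition)
Irsho 'forofilo' matches the regular reflex exactly, so the pair is cognate.

yes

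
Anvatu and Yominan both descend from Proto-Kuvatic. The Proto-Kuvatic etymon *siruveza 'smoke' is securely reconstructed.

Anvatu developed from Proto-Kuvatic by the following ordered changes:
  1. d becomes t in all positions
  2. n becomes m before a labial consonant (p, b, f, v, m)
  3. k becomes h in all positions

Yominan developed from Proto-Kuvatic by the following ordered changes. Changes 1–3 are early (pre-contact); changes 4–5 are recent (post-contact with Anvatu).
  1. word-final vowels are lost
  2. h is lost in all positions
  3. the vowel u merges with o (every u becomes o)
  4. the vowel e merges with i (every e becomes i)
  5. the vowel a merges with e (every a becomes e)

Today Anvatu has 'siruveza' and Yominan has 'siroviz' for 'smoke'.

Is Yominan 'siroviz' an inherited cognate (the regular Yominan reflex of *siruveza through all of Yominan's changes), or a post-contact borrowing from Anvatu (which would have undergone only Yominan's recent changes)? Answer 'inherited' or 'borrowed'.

inherited

If inherited, *siruveza would pass through all of Yominan's changes:
Yominan: *siruveza
  siruveza → siruvez   [apocope]
  siruvez (rule 2 does not apply)
  siruvez → sirovez   [vowel merger]
  sirovez → siroviz   [vowel merger]
  siroviz (rule 5 does not apply)
  giving Yominan siroviz.
If borrowed from Anvatu 'siruveza' after the early changes, it would undergo only the recent ones:
  rule 4 (vowel merger): siruveza → siruviza
  rule 5 (vowel merger): siruviza → siruvize
  ⇒ as a loan: siruvize
Yominan 'siroviz' matches the inherited outcome exactly, so it is an inherited cognate, not a loan.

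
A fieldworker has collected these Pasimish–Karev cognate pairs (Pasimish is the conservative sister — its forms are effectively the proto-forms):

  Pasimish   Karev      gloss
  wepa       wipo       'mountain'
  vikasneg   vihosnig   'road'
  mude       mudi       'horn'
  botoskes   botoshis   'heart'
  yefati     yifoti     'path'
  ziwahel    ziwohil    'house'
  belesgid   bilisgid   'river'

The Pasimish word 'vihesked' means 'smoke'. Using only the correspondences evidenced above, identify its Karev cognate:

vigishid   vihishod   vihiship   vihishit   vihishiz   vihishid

vihishid

vikasneg ~ vihosnig, botoskes ~ botoshis — Pasimish e corresponds to Karev i after a consonant, before a consonant other than r, m, n, p, b, f, v.
botoskes ~ botoshis — Pasimish k corresponds to Karev h after a consonant, before a front vowel.
Applying these to Pasimish 'vihesked':
  vihesked → vihisked   (e→i after a consonant, before a consonant other than r, m, n, p, b, f, v)
  vihisked → vihished   (k→h after a consonant, before a front vowel)
  vihished → vihishid   (e→i after a consonant, before a consonant other than r, m, n, p, b, f, v)
So the Karev cognate is 'vihishid'.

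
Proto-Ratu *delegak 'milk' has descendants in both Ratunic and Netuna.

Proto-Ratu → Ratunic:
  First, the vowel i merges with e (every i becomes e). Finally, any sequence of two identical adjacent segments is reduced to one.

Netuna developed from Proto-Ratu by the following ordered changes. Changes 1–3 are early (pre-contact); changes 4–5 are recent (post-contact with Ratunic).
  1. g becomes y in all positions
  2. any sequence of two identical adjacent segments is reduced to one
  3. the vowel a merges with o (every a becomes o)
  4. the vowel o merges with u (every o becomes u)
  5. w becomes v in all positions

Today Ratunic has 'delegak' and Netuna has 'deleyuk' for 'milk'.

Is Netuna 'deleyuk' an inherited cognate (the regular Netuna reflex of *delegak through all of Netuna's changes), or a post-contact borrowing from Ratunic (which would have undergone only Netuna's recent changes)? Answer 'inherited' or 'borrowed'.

If inherited, *delegak would pass through all of Netuna's changes:
Netuna: start from *delegak.
  rule 1 (unconditioned shift): delegak → deleyak
  rule 2: no change — deleyak
  rule 3 (vowel merger): deleyak → deleyok
  rule 4 (vowel merger): deleyok → deleyuk
  rule 5: no change — deleyuk
  ⇒ Netuna deleyuk
If borrowed from Ratunic 'delegak' after the early changes, it would undergo only the recent ones:
  rule 4 (vowel merger): no change (delegak)
  rule 5 (unconditioned shift): no change (delegak)
  ⇒ as a loan: delegak
Netuna 'deleyuk' matches the inherited outcome exactly, so it is an inherited cognate, not a loan.

inherited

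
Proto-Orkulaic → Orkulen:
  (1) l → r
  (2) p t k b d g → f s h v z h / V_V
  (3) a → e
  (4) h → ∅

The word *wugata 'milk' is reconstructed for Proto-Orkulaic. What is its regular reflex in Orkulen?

wuese

Orkulen: *wugata
  wugata (rule 1 does not apply)
  wugata → wuhasa   [intervocalic lenition]
  wuhasa → wuhese   [vowel merger]
  wuhese → wuese   [h-loss]
  giving Orkulen wuese.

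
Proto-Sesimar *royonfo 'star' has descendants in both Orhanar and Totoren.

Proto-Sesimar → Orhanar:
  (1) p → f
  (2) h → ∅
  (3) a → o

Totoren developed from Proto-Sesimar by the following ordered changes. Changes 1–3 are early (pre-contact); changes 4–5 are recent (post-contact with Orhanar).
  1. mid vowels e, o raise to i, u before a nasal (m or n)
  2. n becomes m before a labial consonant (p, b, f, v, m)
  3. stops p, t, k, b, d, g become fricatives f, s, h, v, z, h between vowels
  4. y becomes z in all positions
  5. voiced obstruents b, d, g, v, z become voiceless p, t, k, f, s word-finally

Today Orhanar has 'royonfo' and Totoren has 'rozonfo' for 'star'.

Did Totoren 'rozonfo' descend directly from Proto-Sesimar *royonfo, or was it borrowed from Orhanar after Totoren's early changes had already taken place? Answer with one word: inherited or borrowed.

If inherited, *royonfo would pass through all of Totoren's changes:
Totoren: *royonfo > royunfo > royumfo > rozumfo  (by pre-nasal raising, nasal place assimilation, unconditioned shift)
If borrowed from Orhanar 'royonfo' after the early changes, it would undergo only the recent ones:
  rule 4 (unconditioned shift): royonfo → rozonfo
  rule 5 (final devoicing): no change (rozonfo)
  ⇒ as a loan: rozonfo
Totoren 'rozonfo' matches the loan outcome 'rozonfo', not the inherited 'rozumfo' — it skipped the early Totoren changes, so it was borrowed from Orhanar.

borrowed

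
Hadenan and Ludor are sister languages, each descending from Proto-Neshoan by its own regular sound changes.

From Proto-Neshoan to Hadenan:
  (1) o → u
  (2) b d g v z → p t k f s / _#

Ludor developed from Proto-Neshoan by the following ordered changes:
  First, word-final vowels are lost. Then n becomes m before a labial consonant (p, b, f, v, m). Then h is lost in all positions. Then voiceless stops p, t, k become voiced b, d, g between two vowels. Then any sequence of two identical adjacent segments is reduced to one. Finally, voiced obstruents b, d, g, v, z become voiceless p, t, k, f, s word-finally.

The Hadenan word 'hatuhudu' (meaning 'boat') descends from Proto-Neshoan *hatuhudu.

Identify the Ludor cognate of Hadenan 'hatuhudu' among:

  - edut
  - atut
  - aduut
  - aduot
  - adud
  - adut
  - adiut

Ludor: *hatuhudu > hatuhud > atuud > aduud > adud > adut  (by apocope, h-loss, intervocalic voicing, degemination, final devoicing)
Only 'adut' matches the regular Ludor development of *hatuhudu.

adut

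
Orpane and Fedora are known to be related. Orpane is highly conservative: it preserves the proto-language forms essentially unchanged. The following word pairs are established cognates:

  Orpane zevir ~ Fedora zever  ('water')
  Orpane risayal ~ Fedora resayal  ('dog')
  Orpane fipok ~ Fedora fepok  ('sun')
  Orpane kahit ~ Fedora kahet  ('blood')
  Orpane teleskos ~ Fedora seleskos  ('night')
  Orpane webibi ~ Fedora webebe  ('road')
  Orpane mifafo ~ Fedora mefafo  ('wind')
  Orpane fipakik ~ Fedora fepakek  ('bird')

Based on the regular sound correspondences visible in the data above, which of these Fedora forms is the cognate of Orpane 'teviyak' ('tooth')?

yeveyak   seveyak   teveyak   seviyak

teleskos ~ seleskos — Orpane t corresponds to Fedora s word-initially before a front vowel.
risayal ~ resayal, kahit ~ kahet — Orpane i corresponds to Fedora e after a consonant, before a consonant other than r, m, n, p, b, f, v.
Applying these to Orpane 'teviyak':
  teviyak → seviyak   (t→s word-initially before a front vowel)
  seviyak → seveyak   (i→e after a consonant, before a consonant other than r, m, n, p, b, f, v)
So the Fedora cognate is 'seveyak'.

seveyak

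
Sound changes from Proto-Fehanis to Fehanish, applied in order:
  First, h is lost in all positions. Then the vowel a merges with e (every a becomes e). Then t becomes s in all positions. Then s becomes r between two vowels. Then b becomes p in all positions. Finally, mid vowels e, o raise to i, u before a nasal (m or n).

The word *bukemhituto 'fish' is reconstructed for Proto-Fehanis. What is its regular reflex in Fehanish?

Fehanish: *bukemhituto
  bukemhituto → bukemituto   [h-loss]
  bukemituto (rule 2 does not apply)
  bukemituto → bukemisuso   [unconditioned shift]
  bukemisuso → bukemiruro   [rhotacism]
  bukemiruro → pukemiruro   [unconditioned shift]
  pukemiruro → pukimiruro   [pre-nasal raising]
  giving Fehanish pukimiruro.

pukimiruro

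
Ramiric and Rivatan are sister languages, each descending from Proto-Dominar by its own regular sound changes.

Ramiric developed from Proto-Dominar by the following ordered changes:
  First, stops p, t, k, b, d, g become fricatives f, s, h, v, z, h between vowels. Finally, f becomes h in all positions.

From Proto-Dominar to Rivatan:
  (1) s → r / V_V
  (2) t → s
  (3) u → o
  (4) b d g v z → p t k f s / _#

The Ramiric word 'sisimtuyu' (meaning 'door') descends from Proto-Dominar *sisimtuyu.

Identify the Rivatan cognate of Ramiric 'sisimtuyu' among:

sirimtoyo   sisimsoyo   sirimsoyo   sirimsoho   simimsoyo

Rivatan: start from *sisimtuyu.
  rule 1 (rhotacism): sisimtuyu → sirimtuyu
  rule 2 (unconditioned shift): sirimtuyu → sirimsuyu
  rule 3 (vowel merger): sirimsuyu → sirimsoyo
  rule 4: no change — sirimsoyo
  ⇒ Rivatan sirimsoyo
Only 'sirimsoyo' matches the regular Rivatan development of *sisimtuyu.

sirimsoyo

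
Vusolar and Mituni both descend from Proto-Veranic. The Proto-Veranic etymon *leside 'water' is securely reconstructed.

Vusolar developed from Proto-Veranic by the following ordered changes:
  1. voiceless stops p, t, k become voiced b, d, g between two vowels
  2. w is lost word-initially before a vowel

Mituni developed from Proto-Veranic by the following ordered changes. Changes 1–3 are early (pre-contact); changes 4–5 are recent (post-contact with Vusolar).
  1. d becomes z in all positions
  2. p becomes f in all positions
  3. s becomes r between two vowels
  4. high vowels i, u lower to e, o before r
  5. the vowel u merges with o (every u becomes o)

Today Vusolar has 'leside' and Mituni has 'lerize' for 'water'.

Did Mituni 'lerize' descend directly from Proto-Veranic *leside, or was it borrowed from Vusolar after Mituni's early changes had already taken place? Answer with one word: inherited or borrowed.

inherited

If inherited, *leside would pass through all of Mituni's changes:
Mituni: start from *leside.
  rule 1 (unconditioned shift): leside → lesize
  rule 2: no change — lesize
  rule 3 (rhotacism): lesize → lerize
  rule 4: no change — lerize
  rule 5: no change — lerize
  ⇒ Mituni lerize
If borrowed from Vusolar 'leside' after the early changes, it would undergo only the recent ones:
  rule 4 (pre-rhotic lowering): no change (leside)
  rule 5 (vowel merger): no change (leside)
  ⇒ as a loan: leside
Mituni 'lerize' matches the inherited outcome exactly, so it is an inherited cognate, not a loan.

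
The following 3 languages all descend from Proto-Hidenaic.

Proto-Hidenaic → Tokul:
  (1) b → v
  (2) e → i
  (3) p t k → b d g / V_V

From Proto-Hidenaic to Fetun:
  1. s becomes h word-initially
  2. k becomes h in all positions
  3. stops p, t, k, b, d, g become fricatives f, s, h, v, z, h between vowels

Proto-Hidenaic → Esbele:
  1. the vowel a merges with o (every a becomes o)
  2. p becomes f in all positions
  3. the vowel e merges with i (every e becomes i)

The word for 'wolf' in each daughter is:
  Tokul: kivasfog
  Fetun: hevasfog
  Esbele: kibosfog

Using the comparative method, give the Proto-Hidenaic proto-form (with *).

*kebasfog

Position 4: Tokul has a, Fetun has a, Esbele has o. Tokul preserves a here (none of its changes turn any other segment into a), so the proto-segment is *a.
Position 2: Tokul has i, Fetun has e, Esbele has i. Fetun preserves e here (none of its changes turn any other segment into e), so the proto-segment is *e.
Verify the candidate proto-form against each daughter:
Tokul: *kebasfog > kevasfog > kivasfog  (by unconditioned shift, vowel merger)
Fetun: *kebasfog
  kebasfog (rule 1 does not apply)
  kebasfog → hebasfog   [unconditioned shift]
  hebasfog → hevasfog   [intervocalic lenition]
  giving Fetun hevasfog.
Esbele: *kebasfog > kebosfog > kibosfog  (by vowel merger, vowel merger)
*kebasfog is the unique common source.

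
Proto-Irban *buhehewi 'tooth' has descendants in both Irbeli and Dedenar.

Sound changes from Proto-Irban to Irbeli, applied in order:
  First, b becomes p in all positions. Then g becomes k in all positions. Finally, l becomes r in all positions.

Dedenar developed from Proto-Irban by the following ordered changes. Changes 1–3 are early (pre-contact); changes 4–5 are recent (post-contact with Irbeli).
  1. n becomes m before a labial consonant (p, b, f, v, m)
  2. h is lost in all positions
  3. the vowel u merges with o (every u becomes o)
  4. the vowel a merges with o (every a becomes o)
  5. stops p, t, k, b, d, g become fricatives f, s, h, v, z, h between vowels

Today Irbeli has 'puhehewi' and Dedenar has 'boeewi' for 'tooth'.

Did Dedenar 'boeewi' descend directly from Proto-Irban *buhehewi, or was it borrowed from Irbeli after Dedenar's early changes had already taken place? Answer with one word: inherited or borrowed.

inherited

If inherited, *buhehewi would pass through all of Dedenar's changes:
Dedenar: start from *buhehewi.
  rule 1: no change — buhehewi
  rule 2 (h-loss): buhehewi → bueewi
  rule 3 (vowel merger): bueewi → boeewi
  rule 4: no change — boeewi
  rule 5: no change — boeewi
  ⇒ Dedenar boeewi
If borrowed from Irbeli 'puhehewi' after the early changes, it would undergo only the recent ones:
  rule 4 (vowel merger): no change (puhehewi)
  rule 5 (intervocalic lenition): no change (puhehewi)
  ⇒ as a loan: puhehewi
Dedenar 'boeewi' matches the inherited outcome exactly, so it is an inherited cognate, not a loan.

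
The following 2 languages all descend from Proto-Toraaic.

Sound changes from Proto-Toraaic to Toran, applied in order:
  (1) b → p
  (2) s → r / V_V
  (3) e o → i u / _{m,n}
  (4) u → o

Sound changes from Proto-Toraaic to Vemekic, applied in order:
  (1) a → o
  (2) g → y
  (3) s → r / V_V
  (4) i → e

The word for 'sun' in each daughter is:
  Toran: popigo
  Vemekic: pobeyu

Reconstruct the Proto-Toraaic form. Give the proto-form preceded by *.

Position 4: Toran has i, Vemekic has e. Taking the neighbouring segments as reconstructed: Toran i can only go back to *i; Vemekic e could go back to *e or *i — the one source consistent with every daughter is *i.
Position 6: Toran has o, Vemekic has u. Vemekic preserves u here (none of its changes turn any other segment into u), so the proto-segment is *u.
Continuing position by position gives *pobigu; check it forward:
Toran: start from *pobigu.
  rule 1 (unconditioned shift): pobigu → popigu
  rule 2: no change — popigu
  rule 3: no change — popigu
  rule 4 (vowel merger): popigu → popigo
  ⇒ Toran popigo
Vemekic: start from *pobigu.
  rule 1: no change — pobigu
  rule 2 (unconditioned shift): pobigu → pobiyu
  rule 3: no change — pobiyu
  rule 4 (vowel merger): pobiyu → pobeyu
  ⇒ Vemekic pobeyu
*pobigu is the unique common source.

*pobigu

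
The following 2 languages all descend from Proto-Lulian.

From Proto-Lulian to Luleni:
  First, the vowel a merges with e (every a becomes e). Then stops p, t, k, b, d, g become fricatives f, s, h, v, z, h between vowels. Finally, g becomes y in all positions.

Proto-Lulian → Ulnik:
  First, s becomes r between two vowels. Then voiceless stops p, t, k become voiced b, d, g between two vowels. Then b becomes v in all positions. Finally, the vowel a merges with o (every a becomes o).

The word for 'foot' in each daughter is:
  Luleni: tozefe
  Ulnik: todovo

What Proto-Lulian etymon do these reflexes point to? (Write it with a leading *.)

*todapa

Position 6: Luleni has e, Ulnik has o. Taking the neighbouring segments as reconstructed: Luleni e could go back to *a or *e; Ulnik o could go back to *a or *o — the one source consistent with every daughter is *a.
Position 4: Luleni has e, Ulnik has o. Taking the neighbouring segments as reconstructed: Luleni e could go back to *a or *e; Ulnik o could go back to *a or *o — the one source consistent with every daughter is *a.
Position 3: Luleni has z, Ulnik has d. Taking the neighbouring segments as reconstructed: Luleni z could go back to *d or *z; Ulnik d could go back to *t or *d — the one source consistent with every daughter is *d.
This points to *todapa. Verify forward in each daughter:
Luleni: *todapa > todepe > tozefe  (by vowel merger, intervocalic lenition)
Ulnik: start from *todapa.
  rule 1: no change — todapa
  rule 2 (intervocalic voicing): todapa → todaba
  rule 3 (unconditioned shift): todaba → todava
  rule 4 (vowel merger): todava → todovo
  ⇒ Ulnik todovo
Only *todapa yields all of Luleni tozefe, Ulnik todovo.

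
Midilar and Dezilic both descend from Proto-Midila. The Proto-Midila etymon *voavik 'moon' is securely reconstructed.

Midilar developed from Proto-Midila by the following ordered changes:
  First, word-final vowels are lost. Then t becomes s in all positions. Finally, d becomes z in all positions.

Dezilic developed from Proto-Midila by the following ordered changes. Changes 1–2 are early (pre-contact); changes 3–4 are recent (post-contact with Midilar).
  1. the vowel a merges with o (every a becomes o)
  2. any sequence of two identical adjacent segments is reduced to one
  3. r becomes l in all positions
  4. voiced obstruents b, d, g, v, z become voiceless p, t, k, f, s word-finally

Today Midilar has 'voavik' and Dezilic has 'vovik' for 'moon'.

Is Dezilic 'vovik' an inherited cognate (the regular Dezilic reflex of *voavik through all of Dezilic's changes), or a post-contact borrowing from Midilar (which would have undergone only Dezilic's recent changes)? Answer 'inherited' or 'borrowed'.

inherited

If inherited, *voavik would pass through all of Dezilic's changes:
Dezilic: *voavik
  voavik → voovik   [vowel merger]
  voovik → vovik   [degemination]
  vovik (rule 3 does not apply)
  vovik (rule 4 does not apply)
  giving Dezilic vovik.
If borrowed from Midilar 'voavik' after the early changes, it would undergo only the recent ones:
  rule 3 (unconditioned shift): no change (voavik)
  rule 4 (final devoicing): no change (voavik)
  ⇒ as a loan: voavik
Dezilic 'vovik' matches the inherited outcome exactly, so it is an inherited cognate, not a loan.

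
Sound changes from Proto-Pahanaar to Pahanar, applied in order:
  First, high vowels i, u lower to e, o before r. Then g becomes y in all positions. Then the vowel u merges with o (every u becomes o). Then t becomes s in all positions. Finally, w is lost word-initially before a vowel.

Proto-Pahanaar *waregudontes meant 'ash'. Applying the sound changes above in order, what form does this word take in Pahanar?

Pahanar: start from *waregudontes.
  rule 1: no change — waregudontes
  rule 2 (unconditioned shift): waregudontes → wareyudontes
  rule 3 (vowel merger): wareyudontes → wareyodontes
  rule 4 (unconditioned shift): wareyodontes → wareyodonses
  rule 5 (glide loss): wareyodonses → areyodonses
  ⇒ Pahanar areyodonses

areyodonses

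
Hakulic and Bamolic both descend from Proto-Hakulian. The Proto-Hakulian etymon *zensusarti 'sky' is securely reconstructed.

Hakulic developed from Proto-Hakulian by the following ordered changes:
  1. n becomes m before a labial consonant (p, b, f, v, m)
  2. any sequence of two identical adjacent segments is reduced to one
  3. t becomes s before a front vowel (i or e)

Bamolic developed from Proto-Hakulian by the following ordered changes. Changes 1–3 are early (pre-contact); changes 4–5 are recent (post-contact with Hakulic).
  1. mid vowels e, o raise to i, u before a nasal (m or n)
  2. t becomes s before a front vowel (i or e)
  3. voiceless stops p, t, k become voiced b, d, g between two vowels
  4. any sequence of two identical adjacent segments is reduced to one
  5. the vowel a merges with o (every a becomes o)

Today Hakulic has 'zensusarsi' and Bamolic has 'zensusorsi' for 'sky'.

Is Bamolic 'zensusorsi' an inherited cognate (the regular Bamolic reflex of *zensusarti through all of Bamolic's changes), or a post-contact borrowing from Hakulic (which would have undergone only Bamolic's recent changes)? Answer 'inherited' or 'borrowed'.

If inherited, *zensusarti would pass through all of Bamolic's changes:
Bamolic: start from *zensusarti.
  rule 1 (pre-nasal raising): zensusarti → zinsusarti
  rule 2 (palatalisation): zinsusarti → zinsusarsi
  rule 3: no change — zinsusarsi
  rule 4: no change — zinsusarsi
  rule 5 (vowel merger): zinsusarsi → zinsusorsi
  ⇒ Bamolic zinsusorsi
If borrowed from Hakulic 'zensusarsi' after the early changes, it would undergo only the recent ones:
  rule 4 (degemination): no change (zensusarsi)
  rule 5 (vowel merger): zensusarsi → zensusorsi
  ⇒ as a loan: zensusorsi
Bamolic 'zensusorsi' matches the loan outcome 'zensusorsi', not the inherited 'zinsusorsi' — it skipped the early Bamolic changes, so it was borrowed from Hakulic.

borrowed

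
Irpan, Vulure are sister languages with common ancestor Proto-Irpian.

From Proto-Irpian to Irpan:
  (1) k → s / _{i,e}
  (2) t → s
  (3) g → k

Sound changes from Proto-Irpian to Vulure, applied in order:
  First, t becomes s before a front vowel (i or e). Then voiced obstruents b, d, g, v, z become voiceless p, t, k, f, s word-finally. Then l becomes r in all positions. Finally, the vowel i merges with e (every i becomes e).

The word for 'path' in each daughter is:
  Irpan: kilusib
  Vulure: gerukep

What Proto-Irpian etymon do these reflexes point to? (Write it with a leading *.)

*gilukib

Position 7: Irpan has b, Vulure has p. Irpan preserves b here (none of its changes turn any other segment into b), so the proto-segment is *b.
Position 5: Irpan has s, Vulure has k. Taking the neighbouring segments as reconstructed: Irpan s could go back to *t or *k or *s; Vulure k can only go back to *k — the one source consistent with every daughter is *k.
Position 3: Irpan has l, Vulure has r. Irpan preserves l here (none of its changes turn any other segment into l), so the proto-segment is *l.
Verify the candidate proto-form against each daughter:
Irpan: *gilukib > gilusib > kilusib  (by palatalisation, unconditioned shift)
Vulure: start from *gilukib.
  rule 1: no change — gilukib
  rule 2 (final devoicing): gilukib → gilukip
  rule 3 (unconditioned shift): gilukip → girukip
  rule 4 (vowel merger): girukip → gerukep
  ⇒ Vulure gerukep
No other proto-form is consistent with every reflex, so the reconstruction is *gilukib.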